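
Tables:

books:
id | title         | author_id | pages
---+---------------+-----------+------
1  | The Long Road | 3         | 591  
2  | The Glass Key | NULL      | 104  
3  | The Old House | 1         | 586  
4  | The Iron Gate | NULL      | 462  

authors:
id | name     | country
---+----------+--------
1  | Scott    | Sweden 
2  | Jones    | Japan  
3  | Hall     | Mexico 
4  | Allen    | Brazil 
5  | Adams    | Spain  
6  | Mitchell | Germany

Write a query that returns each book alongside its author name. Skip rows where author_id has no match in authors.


INNER JOIN keeps only books rows whose author_id matches an id in authors. Walk through each book:
  - book 1 (The Long Road): author_id=3 -> matches Hall
  - book 2 (The Glass Key): author_id=NULL, no match -> dropped
  - book 3 (The Old House): author_id=1 -> matches Scott
  - book 4 (The Iron Gate): author_id=NULL, no match -> dropped
So 2 of 4 rows are dropped.

SQL:
SELECT a.title, b.name AS author
FROM books a
INNER JOIN authors b ON a.author_id = b.id

Result:
title         | author
--------------+-------
The Long Road | Hall  
The Old House | Scott 


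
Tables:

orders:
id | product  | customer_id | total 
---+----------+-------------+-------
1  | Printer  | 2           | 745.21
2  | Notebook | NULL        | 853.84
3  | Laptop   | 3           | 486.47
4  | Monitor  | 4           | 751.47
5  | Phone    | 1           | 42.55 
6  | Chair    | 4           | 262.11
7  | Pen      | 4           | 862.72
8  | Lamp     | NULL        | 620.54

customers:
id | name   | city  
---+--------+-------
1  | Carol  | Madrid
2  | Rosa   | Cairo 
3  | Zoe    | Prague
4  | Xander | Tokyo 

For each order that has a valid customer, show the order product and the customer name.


INNER JOIN keeps only orders rows whose customer_id matches an id in customers. Walk through each order:
  - order 1 (Printer): customer_id=2 -> matches Rosa
  - order 2 (Notebook): customer_id=NULL, no match -> dropped
  - order 3 (Laptop): customer_id=3 -> matches Zoe
  - order 4 (Monitor): customer_id=4 -> matches Xander
  - order 5 (Phone): customer_id=1 -> matches Carol
  - order 6 (Chair): customer_id=4 -> matches Xander
  - order 7 (Pen): customer_id=4 -> matches Xander
  - order 8 (Lamp): customer_id=NULL, no match -> dropped
So 2 of 8 rows are dropped.

SQL:
SELECT a.product, b.name AS customer
FROM orders a
INNER JOIN customers b ON a.customer_id = b.id

Result:
product | customer
--------+---------
Printer | Rosa    
Laptop  | Zoe     
Monitor | Xander  
Phone   | Carol   
Chair   | Xander  
Pen     | Xander  


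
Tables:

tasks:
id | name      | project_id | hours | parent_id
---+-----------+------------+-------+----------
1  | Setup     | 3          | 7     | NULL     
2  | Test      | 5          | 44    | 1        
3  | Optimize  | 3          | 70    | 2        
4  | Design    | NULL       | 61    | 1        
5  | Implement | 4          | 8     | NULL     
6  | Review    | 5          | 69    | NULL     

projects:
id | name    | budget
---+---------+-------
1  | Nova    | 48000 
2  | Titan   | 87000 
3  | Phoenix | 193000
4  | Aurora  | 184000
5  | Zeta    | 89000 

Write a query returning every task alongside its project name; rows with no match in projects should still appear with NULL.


LEFT JOIN keeps every row from tasks (the left table); where project_id has no match in projects, the project columns become NULL. Walk through each task:
  - task 1 (Setup): project_id=3 -> matches Phoenix
  - task 2 (Test): project_id=5 -> matches Zeta
  - task 3 (Optimize): project_id=3 -> matches Phoenix
  - task 4 (Design): project_id=NULL, no match -> kept with NULL
  - task 5 (Implement): project_id=4 -> matches Aurora
  - task 6 (Review): project_id=5 -> matches Zeta
All 6 rows appear; 1 has NULL project.

SQL:
SELECT a.name, b.name AS project
FROM tasks a
LEFT JOIN projects b ON a.project_id = b.id

Result:
name      | project
----------+--------
Setup     | Phoenix
Test      | Zeta   
Optimize  | Phoenix
Design    | NULL   
Implement | Aurora 
Review    | Zeta   


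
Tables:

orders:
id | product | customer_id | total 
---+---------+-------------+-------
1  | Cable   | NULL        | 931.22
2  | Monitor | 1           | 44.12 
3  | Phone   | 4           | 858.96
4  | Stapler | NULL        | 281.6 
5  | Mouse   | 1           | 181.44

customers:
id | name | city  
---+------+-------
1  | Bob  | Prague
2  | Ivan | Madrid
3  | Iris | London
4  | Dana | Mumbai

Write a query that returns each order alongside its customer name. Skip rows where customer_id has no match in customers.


INNER JOIN keeps only orders rows whose customer_id matches an id in customers. Walk through each order:
  - order 1 (Cable): customer_id=NULL, no match -> dropped
  - order 2 (Monitor): customer_id=1 -> matches Bob
  - order 3 (Phone): customer_id=4 -> matches Dana
  - order 4 (Stapler): customer_id=NULL, no match -> dropped
  - order 5 (Mouse): customer_id=1 -> matches Bob
So 2 of 5 rows are dropped.

SQL:
SELECT a.product, b.name AS customer
FROM orders a
INNER JOIN customers b ON a.customer_id = b.id

Result:
product | customer
--------+---------
Monitor | Bob     
Phone   | Dana    
Mouse   | Bob     


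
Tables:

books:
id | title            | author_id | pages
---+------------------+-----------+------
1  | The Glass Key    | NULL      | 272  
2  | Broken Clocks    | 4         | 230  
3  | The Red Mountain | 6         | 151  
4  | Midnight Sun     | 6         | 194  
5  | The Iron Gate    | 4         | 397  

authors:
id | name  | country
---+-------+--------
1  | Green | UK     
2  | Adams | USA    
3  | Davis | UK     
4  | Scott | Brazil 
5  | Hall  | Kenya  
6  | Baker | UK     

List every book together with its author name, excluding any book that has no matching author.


INNER JOIN keeps only books rows whose author_id matches an id in authors. Walk through each book:
  - book 1 (The Glass Key): author_id=NULL, no match -> dropped
  - book 2 (Broken Clocks): author_id=4 -> matches Scott
  - book 3 (The Red Mountain): author_id=6 -> matches Baker
  - book 4 (Midnight Sun): author_id=6 -> matches Baker
  - book 5 (The Iron Gate): author_id=4 -> matches Scott
So 1 of 5 rows is dropped.

SQL:
SELECT a.title, b.name AS author
FROM books a
INNER JOIN authors b ON a.author_id = b.id

Result:
title            | author
-----------------+-------
Broken Clocks    | Scott 
The Red Mountain | Baker 
Midnight Sun     | Baker 
The Iron Gate    | Scott 


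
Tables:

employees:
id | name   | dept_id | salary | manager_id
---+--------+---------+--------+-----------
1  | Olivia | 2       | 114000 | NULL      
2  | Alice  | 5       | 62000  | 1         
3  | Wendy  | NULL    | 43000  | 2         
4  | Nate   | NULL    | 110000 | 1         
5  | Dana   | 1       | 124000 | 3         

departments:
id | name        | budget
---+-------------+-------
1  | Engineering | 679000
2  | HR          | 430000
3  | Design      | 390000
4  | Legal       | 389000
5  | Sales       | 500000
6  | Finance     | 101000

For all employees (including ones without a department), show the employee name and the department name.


LEFT JOIN keeps every row from employees (the left table); where dept_id has no match in departments, the department columns become NULL. Walk through each employee:
  - employee 1 (Olivia): dept_id=2 -> matches HR
  - employee 2 (Alice): dept_id=5 -> matches Sales
  - employee 3 (Wendy): dept_id=NULL, no match -> kept with NULL
  - employee 4 (Nate): dept_id=NULL, no match -> kept with NULL
  - employee 5 (Dana): dept_id=1 -> matches Engineering
All 5 rows appear; 2 have NULL department.

SQL:
SELECT a.name, b.name AS department
FROM employees a
LEFT JOIN departments b ON a.dept_id = b.id

Result:
name   | department 
-------+------------
Olivia | HR         
Alice  | Sales      
Wendy  | NULL       
Nate   | NULL       
Dana   | Engineering


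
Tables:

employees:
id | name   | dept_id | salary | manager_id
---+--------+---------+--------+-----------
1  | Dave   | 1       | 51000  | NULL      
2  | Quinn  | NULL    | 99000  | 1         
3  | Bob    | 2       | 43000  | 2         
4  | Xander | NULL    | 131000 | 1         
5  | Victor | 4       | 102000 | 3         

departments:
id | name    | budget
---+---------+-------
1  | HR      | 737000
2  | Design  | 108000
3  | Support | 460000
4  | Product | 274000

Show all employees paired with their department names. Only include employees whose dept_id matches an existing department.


INNER JOIN keeps only employees rows whose dept_id matches an id in departments. Walk through each employee:
  - employee 1 (Dave): dept_id=1 -> matches HR
  - employee 2 (Quinn): dept_id=NULL, no match -> dropped
  - employee 3 (Bob): dept_id=2 -> matches Design
  - employee 4 (Xander): dept_id=NULL, no match -> dropped
  - employee 5 (Victor): dept_id=4 -> matches Product
So 2 of 5 rows are dropped.

SQL:
SELECT a.name, b.name AS department
FROM employees a
INNER JOIN departments b ON a.dept_id = b.id

Result:
name   | department
-------+-----------
Dave   | HR        
Bob    | Design    
Victor | Product   


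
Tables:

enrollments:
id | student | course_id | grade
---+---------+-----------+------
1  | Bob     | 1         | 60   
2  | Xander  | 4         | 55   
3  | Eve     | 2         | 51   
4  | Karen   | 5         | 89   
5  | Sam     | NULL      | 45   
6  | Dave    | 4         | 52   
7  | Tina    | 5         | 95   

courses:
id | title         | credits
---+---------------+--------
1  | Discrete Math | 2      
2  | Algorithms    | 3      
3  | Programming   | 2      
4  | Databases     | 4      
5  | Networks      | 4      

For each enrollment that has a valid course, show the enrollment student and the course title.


INNER JOIN keeps only enrollments rows whose course_id matches an id in courses. Walk through each enrollment:
  - enrollment 1 (Bob): course_id=1 -> matches Discrete Math
  - enrollment 2 (Xander): course_id=4 -> matches Databases
  - enrollment 3 (Eve): course_id=2 -> matches Algorithms
  - enrollment 4 (Karen): course_id=5 -> matches Networks
  - enrollment 5 (Sam): course_id=NULL, no match -> dropped
  - enrollment 6 (Dave): course_id=4 -> matches Databases
  - enrollment 7 (Tina): course_id=5 -> matches Networks
So 1 of 7 rows is dropped.

SQL:
SELECT a.student, b.title AS course
FROM enrollments a
INNER JOIN courses b ON a.course_id = b.id

Result:
student | course       
--------+--------------
Bob     | Discrete Math
Xander  | Databases    
Eve     | Algorithms   
Karen   | Networks     
Dave    | Databases    
Tina    | Networks     


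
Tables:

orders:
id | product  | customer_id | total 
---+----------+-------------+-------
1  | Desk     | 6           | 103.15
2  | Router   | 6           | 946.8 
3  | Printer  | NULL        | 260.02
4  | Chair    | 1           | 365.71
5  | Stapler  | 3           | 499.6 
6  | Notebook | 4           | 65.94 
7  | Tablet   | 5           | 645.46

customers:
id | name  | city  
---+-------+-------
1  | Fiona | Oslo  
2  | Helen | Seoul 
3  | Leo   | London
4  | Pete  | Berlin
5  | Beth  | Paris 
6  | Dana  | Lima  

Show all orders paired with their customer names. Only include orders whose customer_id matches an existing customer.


INNER JOIN keeps only orders rows whose customer_id matches an id in customers. Walk through each order:
  - order 1 (Desk): customer_id=6 -> matches Dana
  - order 2 (Router): customer_id=6 -> matches Dana
  - order 3 (Printer): customer_id=NULL, no match -> dropped
  - order 4 (Chair): customer_id=1 -> matches Fiona
  - order 5 (Stapler): customer_id=3 -> matches Leo
  - order 6 (Notebook): customer_id=4 -> matches Pete
  - order 7 (Tablet): customer_id=5 -> matches Beth
So 1 of 7 rows is dropped.

SQL:
SELECT a.product, b.name AS customer
FROM orders a
INNER JOIN customers b ON a.customer_id = b.id

Result:
product  | customer
---------+---------
Desk     | Dana    
Router   | Dana    
Chair    | Fiona   
Stapler  | Leo     
Notebook | Pete    
Tablet   | Beth    


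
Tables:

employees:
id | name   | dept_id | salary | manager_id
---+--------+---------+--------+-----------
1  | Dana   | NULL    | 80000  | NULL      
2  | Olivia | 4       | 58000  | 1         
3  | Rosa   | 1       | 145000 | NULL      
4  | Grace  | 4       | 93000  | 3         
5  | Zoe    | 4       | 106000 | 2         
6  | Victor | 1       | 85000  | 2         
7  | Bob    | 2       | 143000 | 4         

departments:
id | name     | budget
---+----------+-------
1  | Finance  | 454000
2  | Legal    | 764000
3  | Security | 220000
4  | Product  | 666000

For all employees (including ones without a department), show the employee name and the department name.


LEFT JOIN keeps every row from employees (the left table); where dept_id has no match in departments, the department columns become NULL. Walk through each employee:
  - employee 1 (Dana): dept_id=NULL, no match -> kept with NULL
  - employee 2 (Olivia): dept_id=4 -> matches Product
  - employee 3 (Rosa): dept_id=1 -> matches Finance
  - employee 4 (Grace): dept_id=4 -> matches Product
  - employee 5 (Zoe): dept_id=4 -> matches Product
  - employee 6 (Victor): dept_id=1 -> matches Finance
  - employee 7 (Bob): dept_id=2 -> matches Legal
All 7 rows appear; 1 has NULL department.

SQL:
SELECT a.name, b.name AS department
FROM employees a
LEFT JOIN departments b ON a.dept_id = b.id

Result:
name   | department
-------+-----------
Dana   | NULL      
Olivia | Product   
Rosa   | Finance   
Grace  | Product   
Zoe    | Product   
Victor | Finance   
Bob    | Legal     


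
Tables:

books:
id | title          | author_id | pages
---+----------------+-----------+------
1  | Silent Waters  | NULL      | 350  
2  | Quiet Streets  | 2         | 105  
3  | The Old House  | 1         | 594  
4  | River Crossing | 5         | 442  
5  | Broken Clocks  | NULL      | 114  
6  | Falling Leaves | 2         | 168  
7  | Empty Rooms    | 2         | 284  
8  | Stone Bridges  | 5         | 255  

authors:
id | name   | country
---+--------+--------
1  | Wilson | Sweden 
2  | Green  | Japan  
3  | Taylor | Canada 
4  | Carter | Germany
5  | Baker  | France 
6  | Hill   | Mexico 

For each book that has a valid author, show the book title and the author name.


INNER JOIN keeps only books rows whose author_id matches an id in authors. Walk through each book:
  - book 1 (Silent Waters): author_id=NULL, no match -> dropped
  - book 2 (Quiet Streets): author_id=2 -> matches Green
  - book 3 (The Old House): author_id=1 -> matches Wilson
  - book 4 (River Crossing): author_id=5 -> matches Baker
  - book 5 (Broken Clocks): author_id=NULL, no match -> dropped
  - book 6 (Falling Leaves): author_id=2 -> matches Green
  - book 7 (Empty Rooms): author_id=2 -> matches Green
  - book 8 (Stone Bridges): author_id=5 -> matches Baker
So 2 of 8 rows are dropped.

SQL:
SELECT a.title, b.name AS author
FROM books a
INNER JOIN authors b ON a.author_id = b.id

Result:
title          | author
---------------+-------
Quiet Streets  | Green 
The Old House  | Wilson
River Crossing | Baker 
Falling Leaves | Green 
Empty Rooms    | Green 
Stone Bridges  | Baker 


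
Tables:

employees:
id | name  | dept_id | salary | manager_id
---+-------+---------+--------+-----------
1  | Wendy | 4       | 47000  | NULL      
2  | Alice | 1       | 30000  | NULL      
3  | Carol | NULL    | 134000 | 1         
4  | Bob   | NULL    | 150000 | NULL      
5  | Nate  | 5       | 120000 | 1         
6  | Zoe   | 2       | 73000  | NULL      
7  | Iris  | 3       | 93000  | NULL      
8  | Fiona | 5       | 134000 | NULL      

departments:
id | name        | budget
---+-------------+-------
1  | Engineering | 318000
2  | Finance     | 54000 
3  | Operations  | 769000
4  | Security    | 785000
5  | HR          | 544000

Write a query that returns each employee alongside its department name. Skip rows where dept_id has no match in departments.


INNER JOIN keeps only employees rows whose dept_id matches an id in departments. Walk through each employee:
  - employee 1 (Wendy): dept_id=4 -> matches Security
  - employee 2 (Alice): dept_id=1 -> matches Engineering
  - employee 3 (Carol): dept_id=NULL, no match -> dropped
  - employee 4 (Bob): dept_id=NULL, no match -> dropped
  - employee 5 (Nate): dept_id=5 -> matches HR
  - employee 6 (Zoe): dept_id=2 -> matches Finance
  - employee 7 (Iris): dept_id=3 -> matches Operations
  - employee 8 (Fiona): dept_id=5 -> matches HR
So 2 of 8 rows are dropped.

SQL:
SELECT a.name, b.name AS department
FROM employees a
INNER JOIN departments b ON a.dept_id = b.id

Result:
name  | department 
------+------------
Wendy | Security   
Alice | Engineering
Nate  | HR         
Zoe   | Finance    
Iris  | Operations 
Fiona | HR         


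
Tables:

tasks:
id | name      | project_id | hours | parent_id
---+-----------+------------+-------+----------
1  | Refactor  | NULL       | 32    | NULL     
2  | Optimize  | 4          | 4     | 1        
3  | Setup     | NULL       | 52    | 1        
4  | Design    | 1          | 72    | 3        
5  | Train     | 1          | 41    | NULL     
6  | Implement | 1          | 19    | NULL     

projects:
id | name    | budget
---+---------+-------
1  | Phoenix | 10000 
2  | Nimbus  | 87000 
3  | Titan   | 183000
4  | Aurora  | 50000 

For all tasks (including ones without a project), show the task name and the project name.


LEFT JOIN keeps every row from tasks (the left table); where project_id has no match in projects, the project columns become NULL. Walk through each task:
  - task 1 (Refactor): project_id=NULL, no match -> kept with NULL
  - task 2 (Optimize): project_id=4 -> matches Aurora
  - task 3 (Setup): project_id=NULL, no match -> kept with NULL
  - task 4 (Design): project_id=1 -> matches Phoenix
  - task 5 (Train): project_id=1 -> matches Phoenix
  - task 6 (Implement): project_id=1 -> matches Phoenix
All 6 rows appear; 2 have NULL project.

SQL:
SELECT a.name, b.name AS project
FROM tasks a
LEFT JOIN projects b ON a.project_id = b.id

Result:
name      | project
----------+--------
Refactor  | NULL   
Optimize  | Aurora 
Setup     | NULL   
Design    | Phoenix
Train     | Phoenix
Implement | Phoenix


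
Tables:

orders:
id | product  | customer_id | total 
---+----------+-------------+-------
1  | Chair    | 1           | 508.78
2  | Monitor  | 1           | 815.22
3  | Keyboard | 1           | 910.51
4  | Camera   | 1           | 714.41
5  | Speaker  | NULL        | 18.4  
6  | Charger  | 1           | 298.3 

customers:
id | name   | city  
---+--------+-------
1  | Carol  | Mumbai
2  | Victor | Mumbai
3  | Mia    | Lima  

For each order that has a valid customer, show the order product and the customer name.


INNER JOIN keeps only orders rows whose customer_id matches an id in customers. Walk through each order:
  - order 1 (Chair): customer_id=1 -> matches Carol
  - order 2 (Monitor): customer_id=1 -> matches Carol
  - order 3 (Keyboard): customer_id=1 -> matches Carol
  - order 4 (Camera): customer_id=1 -> matches Carol
  - order 5 (Speaker): customer_id=NULL, no match -> dropped
  - order 6 (Charger): customer_id=1 -> matches Carol
So 1 of 6 rows is dropped.

SQL:
SELECT a.product, b.name AS customer
FROM orders a
INNER JOIN customers b ON a.customer_id = b.id

Result:
product  | customer
---------+---------
Chair    | Carol   
Monitor  | Carol   
Keyboard | Carol   
Camera   | Carol   
Charger  | Carol   


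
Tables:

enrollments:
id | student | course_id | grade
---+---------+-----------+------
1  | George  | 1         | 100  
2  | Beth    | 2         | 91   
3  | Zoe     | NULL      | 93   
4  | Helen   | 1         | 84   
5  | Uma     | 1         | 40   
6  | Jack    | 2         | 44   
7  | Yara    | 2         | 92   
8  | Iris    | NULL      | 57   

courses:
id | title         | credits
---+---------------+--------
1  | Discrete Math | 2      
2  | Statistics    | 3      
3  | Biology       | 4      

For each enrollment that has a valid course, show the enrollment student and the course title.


INNER JOIN keeps only enrollments rows whose course_id matches an id in courses. Walk through each enrollment:
  - enrollment 1 (George): course_id=1 -> matches Discrete Math
  - enrollment 2 (Beth): course_id=2 -> matches Statistics
  - enrollment 3 (Zoe): course_id=NULL, no match -> dropped
  - enrollment 4 (Helen): course_id=1 -> matches Discrete Math
  - enrollment 5 (Uma): course_id=1 -> matches Discrete Math
  - enrollment 6 (Jack): course_id=2 -> matches Statistics
  - enrollment 7 (Yara): course_id=2 -> matches Statistics
  - enrollment 8 (Iris): course_id=NULL, no match -> dropped
So 2 of 8 rows are dropped.

SQL:
SELECT a.student, b.title AS course
FROM enrollments a
INNER JOIN courses b ON a.course_id = b.id

Result:
student | course       
--------+--------------
George  | Discrete Math
Beth    | Statistics   
Helen   | Discrete Math
Uma     | Discrete Math
Jack    | Statistics   
Yara    | Statistics   


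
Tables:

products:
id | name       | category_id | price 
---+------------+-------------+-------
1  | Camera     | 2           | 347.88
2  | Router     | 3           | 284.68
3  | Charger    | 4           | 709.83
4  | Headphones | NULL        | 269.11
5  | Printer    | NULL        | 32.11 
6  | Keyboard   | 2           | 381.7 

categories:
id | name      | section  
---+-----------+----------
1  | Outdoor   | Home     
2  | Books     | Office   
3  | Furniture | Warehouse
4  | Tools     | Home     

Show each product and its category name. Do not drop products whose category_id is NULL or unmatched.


LEFT JOIN keeps every row from products (the left table); where category_id has no match in categories, the category columns become NULL. Walk through each product:
  - product 1 (Camera): category_id=2 -> matches Books
  - product 2 (Router): category_id=3 -> matches Furniture
  - product 3 (Charger): category_id=4 -> matches Tools
  - product 4 (Headphones): category_id=NULL, no match -> kept with NULL
  - product 5 (Printer): category_id=NULL, no match -> kept with NULL
  - product 6 (Keyboard): category_id=2 -> matches Books
All 6 rows appear; 2 have NULL category.

SQL:
SELECT a.name, b.name AS category
FROM products a
LEFT JOIN categories b ON a.category_id = b.id

Result:
name       | category 
-----------+----------
Camera     | Books    
Router     | Furniture
Charger    | Tools    
Headphones | NULL     
Printer    | NULL     
Keyboard   | Books    


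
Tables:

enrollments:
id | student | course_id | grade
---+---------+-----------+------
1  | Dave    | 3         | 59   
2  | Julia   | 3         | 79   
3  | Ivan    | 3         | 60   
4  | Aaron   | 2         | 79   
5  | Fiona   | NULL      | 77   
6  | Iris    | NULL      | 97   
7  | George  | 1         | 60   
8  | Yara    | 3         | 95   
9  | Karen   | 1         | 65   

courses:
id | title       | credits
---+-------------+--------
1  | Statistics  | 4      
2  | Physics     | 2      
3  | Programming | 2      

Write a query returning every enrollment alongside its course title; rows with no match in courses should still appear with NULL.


LEFT JOIN keeps every row from enrollments (the left table); where course_id has no match in courses, the course columns become NULL. Walk through each enrollment:
  - enrollment 1 (Dave): course_id=3 -> matches Programming
  - enrollment 2 (Julia): course_id=3 -> matches Programming
  - enrollment 3 (Ivan): course_id=3 -> matches Programming
  - enrollment 4 (Aaron): course_id=2 -> matches Physics
  - enrollment 5 (Fiona): course_id=NULL, no match -> kept with NULL
  - enrollment 6 (Iris): course_id=NULL, no match -> kept with NULL
  - enrollment 7 (George): course_id=1 -> matches Statistics
  - enrollment 8 (Yara): course_id=3 -> matches Programming
  - enrollment 9 (Karen): course_id=1 -> matches Statistics
All 9 rows appear; 2 have NULL course.

SQL:
SELECT a.student, b.title AS course
FROM enrollments a
LEFT JOIN courses b ON a.course_id = b.id

Result:
student | course     
--------+------------
Dave    | Programming
Julia   | Programming
Ivan    | Programming
Aaron   | Physics    
Fiona   | NULL       
Iris    | NULL       
George  | Statistics 
Yara    | Programming
Karen   | Statistics 


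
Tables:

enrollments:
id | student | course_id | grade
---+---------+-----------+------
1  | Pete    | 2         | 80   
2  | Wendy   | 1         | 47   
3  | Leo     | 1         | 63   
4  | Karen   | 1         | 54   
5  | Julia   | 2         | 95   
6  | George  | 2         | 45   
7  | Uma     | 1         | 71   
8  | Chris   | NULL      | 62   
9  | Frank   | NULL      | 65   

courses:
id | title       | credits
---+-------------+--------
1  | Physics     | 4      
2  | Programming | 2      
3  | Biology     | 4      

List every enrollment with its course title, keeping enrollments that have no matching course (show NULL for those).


LEFT JOIN keeps every row from enrollments (the left table); where course_id has no match in courses, the course columns become NULL. Walk through each enrollment:
  - enrollment 1 (Pete): course_id=2 -> matches Programming
  - enrollment 2 (Wendy): course_id=1 -> matches Physics
  - enrollment 3 (Leo): course_id=1 -> matches Physics
  - enrollment 4 (Karen): course_id=1 -> matches Physics
  - enrollment 5 (Julia): course_id=2 -> matches Programming
  - enrollment 6 (George): course_id=2 -> matches Programming
  - enrollment 7 (Uma): course_id=1 -> matches Physics
  - enrollment 8 (Chris): course_id=NULL, no match -> kept with NULL
  - enrollment 9 (Frank): course_id=NULL, no match -> kept with NULL
All 9 rows appear; 2 have NULL course.

SQL:
SELECT a.student, b.title AS course
FROM enrollments a
LEFT JOIN courses b ON a.course_id = b.id

Result:
student | course     
--------+------------
Pete    | Programming
Wendy   | Physics    
Leo     | Physics    
Karen   | Physics    
Julia   | Programming
George  | Programming
Uma     | Physics    
Chris   | NULL       
Frank   | NULL       


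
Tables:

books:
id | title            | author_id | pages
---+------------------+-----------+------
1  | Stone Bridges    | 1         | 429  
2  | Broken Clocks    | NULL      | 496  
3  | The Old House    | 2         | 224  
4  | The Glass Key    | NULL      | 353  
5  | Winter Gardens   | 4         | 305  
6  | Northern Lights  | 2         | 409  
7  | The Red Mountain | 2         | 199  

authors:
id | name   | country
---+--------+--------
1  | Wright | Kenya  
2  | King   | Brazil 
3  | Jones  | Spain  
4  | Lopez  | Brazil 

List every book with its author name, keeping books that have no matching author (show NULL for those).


LEFT JOIN keeps every row from books (the left table); where author_id has no match in authors, the author columns become NULL. Walk through each book:
  - book 1 (Stone Bridges): author_id=1 -> matches Wright
  - book 2 (Broken Clocks): author_id=NULL, no match -> kept with NULL
  - book 3 (The Old House): author_id=2 -> matches King
  - book 4 (The Glass Key): author_id=NULL, no match -> kept with NULL
  - book 5 (Winter Gardens): author_id=4 -> matches Lopez
  - book 6 (Northern Lights): author_id=2 -> matches King
  - book 7 (The Red Mountain): author_id=2 -> matches King
All 7 rows appear; 2 have NULL author.

SQL:
SELECT a.title, b.name AS author
FROM books a
LEFT JOIN authors b ON a.author_id = b.id

Result:
title            | author
-----------------+-------
Stone Bridges    | Wright
Broken Clocks    | NULL  
The Old House    | King  
The Glass Key    | NULL  
Winter Gardens   | Lopez 
Northern Lights  | King  
The Red Mountain | King  


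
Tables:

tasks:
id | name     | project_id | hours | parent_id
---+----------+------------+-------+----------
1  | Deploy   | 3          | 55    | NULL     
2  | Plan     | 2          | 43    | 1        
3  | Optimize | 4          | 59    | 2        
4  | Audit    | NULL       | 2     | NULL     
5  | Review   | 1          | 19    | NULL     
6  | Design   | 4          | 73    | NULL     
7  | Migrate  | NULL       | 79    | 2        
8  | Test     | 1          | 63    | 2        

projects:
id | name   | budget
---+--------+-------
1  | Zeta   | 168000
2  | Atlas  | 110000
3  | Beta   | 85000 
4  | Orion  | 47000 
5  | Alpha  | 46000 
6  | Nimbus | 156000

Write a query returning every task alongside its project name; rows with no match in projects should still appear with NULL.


LEFT JOIN keeps every row from tasks (the left table); where project_id has no match in projects, the project columns become NULL. Walk through each task:
  - task 1 (Deploy): project_id=3 -> matches Beta
  - task 2 (Plan): project_id=2 -> matches Atlas
  - task 3 (Optimize): project_id=4 -> matches Orion
  - task 4 (Audit): project_id=NULL, no match -> kept with NULL
  - task 5 (Review): project_id=1 -> matches Zeta
  - task 6 (Design): project_id=4 -> matches Orion
  - task 7 (Migrate): project_id=NULL, no match -> kept with NULL
  - task 8 (Test): project_id=1 -> matches Zeta
All 8 rows appear; 2 have NULL project.

SQL:
SELECT a.name, b.name AS project
FROM tasks a
LEFT JOIN projects b ON a.project_id = b.id

Result:
name     | project
---------+--------
Deploy   | Beta   
Plan     | Atlas  
Optimize | Orion  
Audit    | NULL   
Review   | Zeta   
Design   | Orion  
Migrate  | NULL   
Test     | Zeta   


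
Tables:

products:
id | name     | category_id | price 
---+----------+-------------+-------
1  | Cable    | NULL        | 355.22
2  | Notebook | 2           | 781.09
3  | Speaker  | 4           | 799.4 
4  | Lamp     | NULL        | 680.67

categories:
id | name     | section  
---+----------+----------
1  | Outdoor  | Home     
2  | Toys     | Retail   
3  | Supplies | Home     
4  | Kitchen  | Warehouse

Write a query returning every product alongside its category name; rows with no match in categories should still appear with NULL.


LEFT JOIN keeps every row from products (the left table); where category_id has no match in categories, the category columns become NULL. Walk through each product:
  - product 1 (Cable): category_id=NULL, no match -> kept with NULL
  - product 2 (Notebook): category_id=2 -> matches Toys
  - product 3 (Speaker): category_id=4 -> matches Kitchen
  - product 4 (Lamp): category_id=NULL, no match -> kept with NULL
All 4 rows appear; 2 have NULL category.

SQL:
SELECT a.name, b.name AS category
FROM products a
LEFT JOIN categories b ON a.category_id = b.id

Result:
name     | category
---------+---------
Cable    | NULL    
Notebook | Toys    
Speaker  | Kitchen 
Lamp     | NULL    


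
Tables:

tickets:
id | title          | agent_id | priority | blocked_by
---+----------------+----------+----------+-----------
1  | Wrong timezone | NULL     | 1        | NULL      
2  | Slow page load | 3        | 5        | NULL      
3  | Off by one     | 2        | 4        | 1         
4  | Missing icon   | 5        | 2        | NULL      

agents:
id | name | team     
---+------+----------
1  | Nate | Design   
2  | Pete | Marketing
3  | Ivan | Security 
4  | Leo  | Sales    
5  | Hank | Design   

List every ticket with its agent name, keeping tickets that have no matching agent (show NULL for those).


LEFT JOIN keeps every row from tickets (the left table); where agent_id has no match in agents, the agent columns become NULL. Walk through each ticket:
  - ticket 1 (Wrong timezone): agent_id=NULL, no match -> kept with NULL
  - ticket 2 (Slow page load): agent_id=3 -> matches Ivan
  - ticket 3 (Off by one): agent_id=2 -> matches Pete
  - ticket 4 (Missing icon): agent_id=5 -> matches Hank
All 4 rows appear; 1 has NULL agent.

SQL:
SELECT a.title, b.name AS agent
FROM tickets a
LEFT JOIN agents b ON a.agent_id = b.id

Result:
title          | agent
---------------+------
Wrong timezone | NULL 
Slow page load | Ivan 
Off by one     | Pete 
Missing icon   | Hank 


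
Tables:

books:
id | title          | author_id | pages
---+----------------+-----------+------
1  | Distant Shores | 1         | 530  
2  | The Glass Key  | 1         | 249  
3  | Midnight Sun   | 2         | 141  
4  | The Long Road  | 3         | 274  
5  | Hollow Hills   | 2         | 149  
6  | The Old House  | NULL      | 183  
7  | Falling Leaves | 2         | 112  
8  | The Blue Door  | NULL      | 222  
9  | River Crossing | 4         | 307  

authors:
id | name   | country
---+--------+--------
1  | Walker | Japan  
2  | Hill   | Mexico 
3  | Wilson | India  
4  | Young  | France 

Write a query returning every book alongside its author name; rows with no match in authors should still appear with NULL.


LEFT JOIN keeps every row from books (the left table); where author_id has no match in authors, the author columns become NULL. Walk through each book:
  - book 1 (Distant Shores): author_id=1 -> matches Walker
  - book 2 (The Glass Key): author_id=1 -> matches Walker
  - book 3 (Midnight Sun): author_id=2 -> matches Hill
  - book 4 (The Long Road): author_id=3 -> matches Wilson
  - book 5 (Hollow Hills): author_id=2 -> matches Hill
  - book 6 (The Old House): author_id=NULL, no match -> kept with NULL
  - book 7 (Falling Leaves): author_id=2 -> matches Hill
  - book 8 (The Blue Door): author_id=NULL, no match -> kept with NULL
  - book 9 (River Crossing): author_id=4 -> matches Young
All 9 rows appear; 2 have NULL author.

SQL:
SELECT a.title, b.name AS author
FROM books a
LEFT JOIN authors b ON a.author_id = b.id

Result:
title          | author
---------------+-------
Distant Shores | Walker
The Glass Key  | Walker
Midnight Sun   | Hill  
The Long Road  | Wilson
Hollow Hills   | Hill  
The Old House  | NULL  
Falling Leaves | Hill  
The Blue Door  | NULL  
River Crossing | Young 


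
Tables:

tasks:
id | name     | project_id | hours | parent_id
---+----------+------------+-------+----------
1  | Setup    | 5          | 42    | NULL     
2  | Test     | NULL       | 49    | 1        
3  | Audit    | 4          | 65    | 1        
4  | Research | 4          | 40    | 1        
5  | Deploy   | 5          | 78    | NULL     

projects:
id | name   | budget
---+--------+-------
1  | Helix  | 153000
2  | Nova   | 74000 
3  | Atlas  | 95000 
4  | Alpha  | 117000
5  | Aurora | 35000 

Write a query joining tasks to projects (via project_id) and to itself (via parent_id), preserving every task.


Two LEFT JOINs from the same base table tasks: one to projects via project_id, one to tasks itself via parent_id. Both are LEFT so every task is preserved.
Match against projects:
  - task 1 (Setup): project_id=5 -> matches Aurora
  - task 2 (Test): project_id=NULL, no match -> kept with NULL
  - task 3 (Audit): project_id=4 -> matches Alpha
  - task 4 (Research): project_id=4 -> matches Alpha
  - task 5 (Deploy): project_id=5 -> matches Aurora
Match against tasks (self):
  - task 1 (Setup): parent_id=NULL -> NULL
  - task 2 (Test): parent_id=1 -> Setup
  - task 3 (Audit): parent_id=1 -> Setup
  - task 4 (Research): parent_id=1 -> Setup
  - task 5 (Deploy): parent_id=NULL -> NULL

SQL:
SELECT a.name, b.name AS project, c.name AS parent
FROM tasks a
LEFT JOIN projects b ON a.project_id = b.id
LEFT JOIN tasks c ON a.parent_id = c.id

Result:
name     | project | parent
---------+---------+-------
Setup    | Aurora  | NULL  
Test     | NULL    | Setup 
Audit    | Alpha   | Setup 
Research | Alpha   | Setup 
Deploy   | Aurora  | NULL  


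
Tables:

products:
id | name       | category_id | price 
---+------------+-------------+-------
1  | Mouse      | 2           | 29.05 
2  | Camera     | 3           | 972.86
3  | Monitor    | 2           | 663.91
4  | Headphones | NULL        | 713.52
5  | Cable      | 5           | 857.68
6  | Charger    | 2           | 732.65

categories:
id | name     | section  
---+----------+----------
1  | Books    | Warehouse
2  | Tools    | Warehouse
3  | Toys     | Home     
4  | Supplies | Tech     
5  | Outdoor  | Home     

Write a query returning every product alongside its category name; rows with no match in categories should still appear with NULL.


LEFT JOIN keeps every row from products (the left table); where category_id has no match in categories, the category columns become NULL. Walk through each product:
  - product 1 (Mouse): category_id=2 -> matches Tools
  - product 2 (Camera): category_id=3 -> matches Toys
  - product 3 (Monitor): category_id=2 -> matches Tools
  - product 4 (Headphones): category_id=NULL, no match -> kept with NULL
  - product 5 (Cable): category_id=5 -> matches Outdoor
  - product 6 (Charger): category_id=2 -> matches Tools
All 6 rows appear; 1 has NULL category.

SQL:
SELECT a.name, b.name AS category
FROM products a
LEFT JOIN categories b ON a.category_id = b.id

Result:
name       | category
-----------+---------
Mouse      | Tools   
Camera     | Toys    
Monitor    | Tools   
Headphones | NULL    
Cable      | Outdoor 
Charger    | Tools   


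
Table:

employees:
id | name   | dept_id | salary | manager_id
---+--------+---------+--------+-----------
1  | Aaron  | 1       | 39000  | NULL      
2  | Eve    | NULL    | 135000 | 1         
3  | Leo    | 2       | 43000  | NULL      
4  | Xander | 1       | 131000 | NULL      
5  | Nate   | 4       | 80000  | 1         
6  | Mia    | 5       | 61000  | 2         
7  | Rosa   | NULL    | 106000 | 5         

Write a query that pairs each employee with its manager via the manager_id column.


This is a self-join: employees is joined to a second copy of itself, matching each row's manager_id to another row's id. Use LEFT JOIN so rows with manager_id=NULL are kept.
  - employee 1 (Aaron): manager_id=NULL -> NULL
  - employee 2 (Eve): manager_id=1 -> Aaron
  - employee 3 (Leo): manager_id=NULL -> NULL
  - employee 4 (Xander): manager_id=NULL -> NULL
  - employee 5 (Nate): manager_id=1 -> Aaron
  - employee 6 (Mia): manager_id=2 -> Eve
  - employee 7 (Rosa): manager_id=5 -> Nate

SQL:
SELECT a.name AS item, b.name AS manager
FROM employees a
LEFT JOIN employees b ON a.manager_id = b.id

Result:
item   | manager
-------+--------
Aaron  | NULL   
Eve    | Aaron  
Leo    | NULL   
Xander | NULL   
Nate   | Aaron  
Mia    | Eve    
Rosa   | Nate   


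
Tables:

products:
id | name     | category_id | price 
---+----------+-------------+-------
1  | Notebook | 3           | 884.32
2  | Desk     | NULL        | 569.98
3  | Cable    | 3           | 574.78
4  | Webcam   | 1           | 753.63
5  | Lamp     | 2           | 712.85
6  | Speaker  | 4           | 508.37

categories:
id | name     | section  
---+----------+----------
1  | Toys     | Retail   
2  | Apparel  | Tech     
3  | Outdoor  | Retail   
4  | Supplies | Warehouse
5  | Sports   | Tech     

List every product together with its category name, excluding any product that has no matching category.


INNER JOIN keeps only products rows whose category_id matches an id in categories. Walk through each product:
  - product 1 (Notebook): category_id=3 -> matches Outdoor
  - product 2 (Desk): category_id=NULL, no match -> dropped
  - product 3 (Cable): category_id=3 -> matches Outdoor
  - product 4 (Webcam): category_id=1 -> matches Toys
  - product 5 (Lamp): category_id=2 -> matches Apparel
  - product 6 (Speaker): category_id=4 -> matches Supplies
So 1 of 6 rows is dropped.

SQL:
SELECT a.name, b.name AS category
FROM products a
INNER JOIN categories b ON a.category_id = b.id

Result:
name     | category
---------+---------
Notebook | Outdoor 
Cable    | Outdoor 
Webcam   | Toys    
Lamp     | Apparel 
Speaker  | Supplies


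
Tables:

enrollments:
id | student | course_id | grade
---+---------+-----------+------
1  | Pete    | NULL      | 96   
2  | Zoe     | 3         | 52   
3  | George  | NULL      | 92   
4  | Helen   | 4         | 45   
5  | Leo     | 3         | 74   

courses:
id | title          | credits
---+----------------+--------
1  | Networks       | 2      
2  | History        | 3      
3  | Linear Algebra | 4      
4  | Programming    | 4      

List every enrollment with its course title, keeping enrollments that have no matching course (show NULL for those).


LEFT JOIN keeps every row from enrollments (the left table); where course_id has no match in courses, the course columns become NULL. Walk through each enrollment:
  - enrollment 1 (Pete): course_id=NULL, no match -> kept with NULL
  - enrollment 2 (Zoe): course_id=3 -> matches Linear Algebra
  - enrollment 3 (George): course_id=NULL, no match -> kept with NULL
  - enrollment 4 (Helen): course_id=4 -> matches Programming
  - enrollment 5 (Leo): course_id=3 -> matches Linear Algebra
All 5 rows appear; 2 have NULL course.

SQL:
SELECT a.student, b.title AS course
FROM enrollments a
LEFT JOIN courses b ON a.course_id = b.id

Result:
student | course        
--------+---------------
Pete    | NULL          
Zoe     | Linear Algebra
George  | NULL          
Helen   | Programming   
Leo     | Linear Algebra
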